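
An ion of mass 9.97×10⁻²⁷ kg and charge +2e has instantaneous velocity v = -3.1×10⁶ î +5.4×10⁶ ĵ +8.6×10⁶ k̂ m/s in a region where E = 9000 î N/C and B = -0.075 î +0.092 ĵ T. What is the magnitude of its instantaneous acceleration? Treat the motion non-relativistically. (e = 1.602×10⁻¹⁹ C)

v×B = (-7.91×10⁵, -6.45×10⁵, 1.20×10⁵) N/C.
E + v×B = (-7.82×10⁵, -6.45×10⁵, 1.20×10⁵) N/C.
F = q(E + v×B) = (3.204×10⁻¹⁹ C)·(-7.82×10⁵, -6.45×10⁵, 1.20×10⁵) = (-2.51×10⁻¹³, -2.07×10⁻¹³, 3.84×10⁻¹⁴) N.
|a| = |F|/m = 3.271×10⁻¹³/9.97×10⁻²⁷ ≈ 3.28×10¹³ m/s².

|a| ≈ 3.28×10¹³ m/s²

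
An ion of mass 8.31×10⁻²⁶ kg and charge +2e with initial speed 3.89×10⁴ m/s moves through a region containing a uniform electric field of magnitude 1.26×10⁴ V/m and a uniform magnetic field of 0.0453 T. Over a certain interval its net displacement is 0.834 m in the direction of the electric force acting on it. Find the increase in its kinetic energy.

ΔKE ≈ 3.37×10⁻¹⁵ J

The magnetic force is always ⟂ v and does no work; only the electric force changes KE.
ΔKE = F_E · d = |q|E d = (3.204×10⁻¹⁹)(1.26×10⁴)(0.834) ≈ 3.37×10⁻¹⁵ J.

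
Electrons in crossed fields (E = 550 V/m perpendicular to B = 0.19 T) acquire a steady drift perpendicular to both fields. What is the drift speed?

In crossed fields the guiding centre drifts at v_d = |E×B|/B² = E/B, independent of charge and mass.
v_d = 550/0.19 = 2900 m/s.

v_d ≈ 2900 m/s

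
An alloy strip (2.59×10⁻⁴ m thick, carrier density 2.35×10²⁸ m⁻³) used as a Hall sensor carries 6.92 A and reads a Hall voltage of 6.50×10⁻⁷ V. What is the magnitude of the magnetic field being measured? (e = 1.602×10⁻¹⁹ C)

B ≈ 0.0916 T

From V_H = IB/(n e t), B = V_H n e t / I.
B = (6.50×10⁻⁷)(2.35×10²⁸)(1.602×10⁻¹⁹)(2.59×10⁻⁴)/6.92 ≈ 0.0916 T.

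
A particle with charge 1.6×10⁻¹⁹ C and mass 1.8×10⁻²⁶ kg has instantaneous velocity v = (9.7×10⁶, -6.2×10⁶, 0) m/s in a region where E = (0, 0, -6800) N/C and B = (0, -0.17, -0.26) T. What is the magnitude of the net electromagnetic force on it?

|F| ≈ 5.47×10⁻¹³ N

v×B = (1.61×10⁶, 2.52×10⁶, -1.65×10⁶) N/C.
E + v×B = (1.61×10⁶, 2.52×10⁶, -1.66×10⁶) N/C.
F = q(E + v×B) = (1.6×10⁻¹⁹ C)·(1.61×10⁶, 2.52×10⁶, -1.66×10⁶) = (2.58×10⁻¹³, 4.04×10⁻¹³, -2.65×10⁻¹³) N.
|F| = 5.47×10⁻¹³ N.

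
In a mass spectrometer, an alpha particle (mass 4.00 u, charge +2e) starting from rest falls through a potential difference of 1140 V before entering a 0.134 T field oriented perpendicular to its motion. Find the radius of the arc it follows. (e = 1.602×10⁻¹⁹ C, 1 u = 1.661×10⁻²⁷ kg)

Acceleration: |q|V = ½mv² ⇒ v = √(2|q|V/m) = √(2·3.204×10⁻¹⁹·1140/6.644×10⁻²⁷) ≈ 3.316×10⁵ m/s.
In the field: r = mv/(|q|B) = (6.644×10⁻²⁷)(3.316×10⁵)/((3.204×10⁻¹⁹)(0.134)) ≈ 0.0513 m.

r ≈ 0.0513 m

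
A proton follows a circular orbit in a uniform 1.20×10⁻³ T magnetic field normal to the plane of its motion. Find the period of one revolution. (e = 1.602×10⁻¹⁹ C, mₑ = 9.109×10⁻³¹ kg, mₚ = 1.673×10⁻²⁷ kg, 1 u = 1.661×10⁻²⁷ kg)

The cyclotron period depends only on m, q, B: T = 2πm/(|q|B).
T = 2π(1.673×10⁻²⁷)/((1.602×10⁻¹⁹)(1.20×10⁻³)) ≈ 5.47×10⁻⁵ s.

T ≈ 5.47×10⁻⁵ s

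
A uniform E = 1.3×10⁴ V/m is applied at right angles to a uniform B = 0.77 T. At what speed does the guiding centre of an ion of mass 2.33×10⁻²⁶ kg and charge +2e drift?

v_d ≈ 1.7×10⁴ m/s

The steady drift has the magnetic force balancing the electric force, so v_d = E/B.
v_d = 1.3×10⁴/0.77 = 1.7×10⁴ m/s.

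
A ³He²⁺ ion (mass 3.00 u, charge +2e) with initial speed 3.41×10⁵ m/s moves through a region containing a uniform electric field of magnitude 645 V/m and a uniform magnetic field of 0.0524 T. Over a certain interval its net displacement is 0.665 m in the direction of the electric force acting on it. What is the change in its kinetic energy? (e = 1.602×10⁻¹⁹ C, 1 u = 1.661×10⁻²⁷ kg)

The magnetic force is always ⟂ v and does no work; only the electric force changes KE.
ΔKE = F_E · d = |q|E d = (3.204×10⁻¹⁹)(645)(0.665) ≈ 1.37×10⁻¹⁶ J.

ΔKE ≈ 1.37×10⁻¹⁶ J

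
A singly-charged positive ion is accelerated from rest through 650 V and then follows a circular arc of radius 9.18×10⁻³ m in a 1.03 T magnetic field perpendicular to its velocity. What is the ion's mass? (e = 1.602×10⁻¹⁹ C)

m ≈ 1.10×10⁻²⁶ kg

Combine |q|V = ½mv² and r = mv/(|q|B): eliminate v to get m = qB²r²/(2V).
m = (1.602×10⁻¹⁹)(1.03)²(9.18×10⁻³)²/(2·650) ≈ 1.10×10⁻²⁶ kg.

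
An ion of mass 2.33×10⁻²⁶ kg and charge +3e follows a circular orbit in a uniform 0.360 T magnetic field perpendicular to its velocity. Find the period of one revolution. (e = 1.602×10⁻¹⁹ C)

T ≈ 8.46×10⁻⁷ s

The cyclotron period depends only on m, q, B: T = 2πm/(|q|B).
T = 2π(2.33×10⁻²⁶)/((4.806×10⁻¹⁹)(0.360)) ≈ 8.46×10⁻⁷ s.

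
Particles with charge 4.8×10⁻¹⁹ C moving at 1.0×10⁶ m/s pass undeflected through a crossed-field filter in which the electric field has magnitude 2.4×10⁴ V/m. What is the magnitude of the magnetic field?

Balance of forces in the selector: qE = qvB ⇒ B = E/v.
B = 2.4×10⁴/1.0×10⁶ = 0.024 T.

B = 0.024 T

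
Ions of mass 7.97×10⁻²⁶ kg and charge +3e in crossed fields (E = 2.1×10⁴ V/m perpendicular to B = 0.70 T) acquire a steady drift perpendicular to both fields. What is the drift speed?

The steady drift has the magnetic force balancing the electric force, so v_d = E/B.
v_d = 2.1×10⁴/0.70 = 3.0×10⁴ m/s.

v_d ≈ 3.0×10⁴ m/s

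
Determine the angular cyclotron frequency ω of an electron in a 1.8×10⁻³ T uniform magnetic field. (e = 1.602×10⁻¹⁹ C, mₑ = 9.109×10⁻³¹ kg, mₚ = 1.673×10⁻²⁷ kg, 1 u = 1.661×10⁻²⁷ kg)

ω = |q|B/m.
ω = (1.602×10⁻¹⁹)(1.8×10⁻³)/9.109×10⁻³¹ ≈ 3.2×10⁸ rad/s.

ω ≈ 3.2×10⁸ rad/s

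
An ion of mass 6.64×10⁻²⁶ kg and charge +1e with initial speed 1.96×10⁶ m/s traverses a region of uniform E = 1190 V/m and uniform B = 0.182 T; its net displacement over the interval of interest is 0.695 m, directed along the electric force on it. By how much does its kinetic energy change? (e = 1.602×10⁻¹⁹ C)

ΔKE ≈ 1.32×10⁻¹⁶ J

The magnetic force is always ⟂ v and does no work; only the electric force changes KE.
ΔKE = F_E · d = |q|E d = (1.602×10⁻¹⁹)(1190)(0.695) ≈ 1.32×10⁻¹⁶ J.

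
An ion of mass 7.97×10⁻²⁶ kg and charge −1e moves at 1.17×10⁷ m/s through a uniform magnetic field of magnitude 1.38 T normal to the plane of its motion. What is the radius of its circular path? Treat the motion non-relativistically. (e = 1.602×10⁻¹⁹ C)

The magnetic force provides the centripetal force: |q|vB = mv²/r.
r = mv/(|q|B) = (7.97×10⁻²⁶)(1.17×10⁷)/((1.602×10⁻¹⁹)(1.38)) ≈ 4.22 m.

r ≈ 4.22 m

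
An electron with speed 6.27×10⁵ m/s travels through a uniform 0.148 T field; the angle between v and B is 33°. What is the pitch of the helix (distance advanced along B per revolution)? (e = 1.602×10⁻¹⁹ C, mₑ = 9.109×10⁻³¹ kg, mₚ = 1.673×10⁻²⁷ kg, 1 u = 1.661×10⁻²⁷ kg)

p ≈ 1.27×10⁻⁴ m

v∥ = v cosθ = 6.27×10⁵·cos33° ≈ 5.258×10⁵ m/s.
T = 2πm/(|q|B) = 2π(9.109×10⁻³¹)/((1.602×10⁻¹⁹)(0.148)) ≈ 2.414×10⁻¹⁰ s.
pitch = v∥ T = (5.258×10⁵)(2.414×10⁻¹⁰) ≈ 1.27×10⁻⁴ m.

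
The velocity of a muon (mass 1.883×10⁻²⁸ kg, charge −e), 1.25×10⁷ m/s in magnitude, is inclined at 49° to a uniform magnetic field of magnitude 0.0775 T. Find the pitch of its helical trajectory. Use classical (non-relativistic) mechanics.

p ≈ 0.781 m

v∥ = v cosθ = 1.25×10⁷·cos49° ≈ 8.201×10⁶ m/s.
T = 2πm/(|q|B) = 2π(1.883×10⁻²⁸)/((1.602×10⁻¹⁹)(0.0775)) ≈ 9.529×10⁻⁸ s.
pitch = v∥ T = (8.201×10⁶)(9.529×10⁻⁸) ≈ 0.781 m.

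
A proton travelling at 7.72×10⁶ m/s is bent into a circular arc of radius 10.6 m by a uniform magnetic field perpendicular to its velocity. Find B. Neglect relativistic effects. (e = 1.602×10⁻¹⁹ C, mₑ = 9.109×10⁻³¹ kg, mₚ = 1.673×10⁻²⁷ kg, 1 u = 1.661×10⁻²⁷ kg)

From |q|vB = mv²/r, B = mv/(|q|r).
B = (1.673×10⁻²⁷)(7.72×10⁶)/((1.602×10⁻¹⁹)(10.6)) ≈ 7.61×10⁻³ T.

B ≈ 7.61×10⁻³ T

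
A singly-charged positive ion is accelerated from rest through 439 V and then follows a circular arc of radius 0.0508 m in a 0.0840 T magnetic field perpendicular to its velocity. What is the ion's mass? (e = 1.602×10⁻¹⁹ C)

Combine |q|V = ½mv² and r = mv/(|q|B): eliminate v to get m = qB²r²/(2V).
m = (1.602×10⁻¹⁹)(0.0840)²(0.0508)²/(2·439) ≈ 3.32×10⁻²⁷ kg.

m ≈ 3.32×10⁻²⁷ kg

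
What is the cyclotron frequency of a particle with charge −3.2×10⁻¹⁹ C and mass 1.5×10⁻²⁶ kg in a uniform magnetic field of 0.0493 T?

f = |q|B/(2πm).
f = (3.2×10⁻¹⁹)(0.0493)/(2π·1.5×10⁻²⁶) ≈ 1.67×10⁵ Hz.

f ≈ 1.67×10⁵ Hz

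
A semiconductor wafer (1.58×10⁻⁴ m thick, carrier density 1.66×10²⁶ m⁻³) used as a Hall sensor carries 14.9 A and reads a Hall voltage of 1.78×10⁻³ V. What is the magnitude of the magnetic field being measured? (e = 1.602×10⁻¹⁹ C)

B ≈ 0.502 T

From V_H = IB/(n e t), B = V_H n e t / I.
B = (1.78×10⁻³)(1.66×10²⁶)(1.602×10⁻¹⁹)(1.58×10⁻⁴)/14.9 ≈ 0.502 T.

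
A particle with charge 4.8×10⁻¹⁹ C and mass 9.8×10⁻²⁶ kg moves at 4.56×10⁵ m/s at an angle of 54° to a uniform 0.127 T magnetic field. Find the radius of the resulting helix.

v⊥ = v sinθ = 4.56×10⁵·sin54° ≈ 3.689×10⁵ m/s.
r = m v⊥/(|q|B) = (9.8×10⁻²⁶)(3.689×10⁵)/((4.8×10⁻¹⁹)(0.127)) ≈ 0.593 m.

r ≈ 0.593 m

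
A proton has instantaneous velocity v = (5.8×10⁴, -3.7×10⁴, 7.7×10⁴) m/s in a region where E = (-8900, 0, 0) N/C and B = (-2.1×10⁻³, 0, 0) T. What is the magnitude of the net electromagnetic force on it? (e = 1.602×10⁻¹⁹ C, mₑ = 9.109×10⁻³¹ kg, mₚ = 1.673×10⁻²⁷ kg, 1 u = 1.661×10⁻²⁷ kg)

v×B = (0, -162, -77.7) N/C.
E + v×B = (-8900, -162, -77.7) N/C.
F = q(E + v×B) = (1.602×10⁻¹⁹ C)·(-8900, -162, -77.7) = (-1.43×10⁻¹⁵, -2.59×10⁻¹⁷, -1.24×10⁻¹⁷) N.
|F| = 1.43×10⁻¹⁵ N.

|F| ≈ 1.43×10⁻¹⁵ N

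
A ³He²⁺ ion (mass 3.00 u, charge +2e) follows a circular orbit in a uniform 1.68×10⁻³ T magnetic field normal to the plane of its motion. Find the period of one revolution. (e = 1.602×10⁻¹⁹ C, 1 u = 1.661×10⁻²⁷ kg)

The cyclotron period depends only on m, q, B: T = 2πm/(|q|B).
T = 2π(4.983×10⁻²⁷)/((3.204×10⁻¹⁹)(1.68×10⁻³)) ≈ 5.82×10⁻⁵ s.

T ≈ 5.82×10⁻⁵ s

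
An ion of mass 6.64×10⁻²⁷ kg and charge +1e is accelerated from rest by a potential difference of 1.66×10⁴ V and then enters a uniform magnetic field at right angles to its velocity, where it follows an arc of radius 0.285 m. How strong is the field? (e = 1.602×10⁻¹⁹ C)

v = √(2|q|V/m) = √(2·1.602×10⁻¹⁹·1.66×10⁴/6.64×10⁻²⁷) ≈ 8.950×10⁵ m/s.
B = mv/(|q|r) = (6.64×10⁻²⁷)(8.950×10⁵)/((1.602×10⁻¹⁹)(0.285)) ≈ 0.130 T.

B ≈ 0.130 T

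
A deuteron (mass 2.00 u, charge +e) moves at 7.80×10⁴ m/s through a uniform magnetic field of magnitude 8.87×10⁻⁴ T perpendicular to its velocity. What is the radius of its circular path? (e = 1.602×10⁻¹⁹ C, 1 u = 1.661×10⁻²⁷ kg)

The magnetic force provides the centripetal force: |q|vB = mv²/r.
r = mv/(|q|B) = (3.322×10⁻²⁷)(7.80×10⁴)/((1.602×10⁻¹⁹)(8.87×10⁻⁴)) ≈ 1.82 m.

r ≈ 1.82 m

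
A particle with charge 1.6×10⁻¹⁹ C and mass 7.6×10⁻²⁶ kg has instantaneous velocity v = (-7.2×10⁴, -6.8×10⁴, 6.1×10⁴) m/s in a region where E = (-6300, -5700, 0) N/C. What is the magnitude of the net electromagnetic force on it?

Only an electric field acts, so F = qE = (1.6×10⁻¹⁹ C)·(-6300, -5700, 0) = (-1.01×10⁻¹⁵, -9.12×10⁻¹⁶, 0) N.
|F| = 1.36×10⁻¹⁵ N.

|F| ≈ 1.36×10⁻¹⁵ N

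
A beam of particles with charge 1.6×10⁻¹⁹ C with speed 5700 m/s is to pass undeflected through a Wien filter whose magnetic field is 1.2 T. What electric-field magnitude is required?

For straight-line motion qE = qvB, so E = vB.
E = 5700 × 1.2 = 6800 V/m.

E = 6800 V/m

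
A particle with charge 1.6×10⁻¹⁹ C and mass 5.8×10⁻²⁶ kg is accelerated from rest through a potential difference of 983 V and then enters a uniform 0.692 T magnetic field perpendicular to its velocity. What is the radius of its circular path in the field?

r ≈ 0.0386 m

Acceleration: |q|V = ½mv² ⇒ v = √(2|q|V/m) = √(2·1.6×10⁻¹⁹·983/5.8×10⁻²⁶) ≈ 7.364×10⁴ m/s.
In the field: r = mv/(|q|B) = (5.8×10⁻²⁶)(7.364×10⁴)/((1.6×10⁻¹⁹)(0.692)) ≈ 0.0386 m.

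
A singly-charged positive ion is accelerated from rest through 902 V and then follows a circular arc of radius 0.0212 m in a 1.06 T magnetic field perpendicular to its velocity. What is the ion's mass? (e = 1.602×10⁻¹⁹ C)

Combine |q|V = ½mv² and r = mv/(|q|B): eliminate v to get m = qB²r²/(2V).
m = (1.602×10⁻¹⁹)(1.06)²(0.0212)²/(2·902) ≈ 4.48×10⁻²⁶ kg.

m ≈ 4.48×10⁻²⁶ kg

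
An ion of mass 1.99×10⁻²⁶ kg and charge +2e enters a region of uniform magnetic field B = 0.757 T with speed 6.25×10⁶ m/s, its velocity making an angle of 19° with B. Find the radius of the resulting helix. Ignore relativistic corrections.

r ≈ 0.167 m

v⊥ = v sinθ = 6.25×10⁶·sin19° ≈ 2.035×10⁶ m/s.
r = m v⊥/(|q|B) = (1.99×10⁻²⁶)(2.035×10⁶)/((3.204×10⁻¹⁹)(0.757)) ≈ 0.167 m.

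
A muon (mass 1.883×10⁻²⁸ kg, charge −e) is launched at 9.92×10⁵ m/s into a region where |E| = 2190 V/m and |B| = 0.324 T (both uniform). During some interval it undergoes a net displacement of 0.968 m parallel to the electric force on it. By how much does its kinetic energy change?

ΔKE ≈ 3.40×10⁻¹⁶ J

The magnetic force is always ⟂ v and does no work; only the electric force changes KE.
ΔKE = F_E · d = |q|E d = (1.602×10⁻¹⁹)(2190)(0.968) ≈ 3.40×10⁻¹⁶ J.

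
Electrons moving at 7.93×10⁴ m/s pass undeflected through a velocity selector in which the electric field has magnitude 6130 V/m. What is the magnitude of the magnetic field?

Balance of forces in the selector: qE = qvB ⇒ B = E/v.
B = 6130/7.93×10⁴ = 0.0773 T.

B = 0.0773 T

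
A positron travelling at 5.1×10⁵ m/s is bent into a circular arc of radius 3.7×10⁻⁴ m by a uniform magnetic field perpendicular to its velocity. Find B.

B ≈ 7.8×10⁻³ T

From |q|vB = mv²/r, B = mv/(|q|r).
B = (9.109×10⁻³¹)(5.1×10⁵)/((1.602×10⁻¹⁹)(3.7×10⁻⁴)) ≈ 7.8×10⁻³ T.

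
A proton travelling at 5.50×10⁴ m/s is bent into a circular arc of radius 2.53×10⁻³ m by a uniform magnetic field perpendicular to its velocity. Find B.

From |q|vB = mv²/r, B = mv/(|q|r).
B = (1.673×10⁻²⁷)(5.50×10⁴)/((1.602×10⁻¹⁹)(2.53×10⁻³)) ≈ 0.227 T.

B ≈ 0.227 T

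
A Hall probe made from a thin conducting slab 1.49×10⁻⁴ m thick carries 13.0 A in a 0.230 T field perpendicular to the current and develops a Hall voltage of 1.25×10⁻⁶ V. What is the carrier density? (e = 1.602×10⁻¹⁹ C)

n ≈ 1.00×10²⁹ m⁻³

From V_H = IB/(n e t), n = IB/(V_H e t).
n = (13.0)(0.230)/((1.25×10⁻⁶)(1.602×10⁻¹⁹)(1.49×10⁻⁴)) ≈ 1.00×10²⁹ m⁻³.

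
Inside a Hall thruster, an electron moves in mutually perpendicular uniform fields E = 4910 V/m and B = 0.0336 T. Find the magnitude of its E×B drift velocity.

v_d ≈ 1.46×10⁵ m/s

The steady drift has the magnetic force balancing the electric force, so v_d = E/B.
v_d = 4910/0.0336 = 1.46×10⁵ m/s.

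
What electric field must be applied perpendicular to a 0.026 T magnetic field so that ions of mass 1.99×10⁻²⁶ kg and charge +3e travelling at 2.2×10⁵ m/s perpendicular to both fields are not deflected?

For straight-line motion qE = qvB, so E = vB.
E = 2.2×10⁵ × 0.026 = 5700 V/m.

E = 5700 V/m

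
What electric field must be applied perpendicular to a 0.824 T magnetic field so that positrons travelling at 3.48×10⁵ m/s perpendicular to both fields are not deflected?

For straight-line motion qE = qvB, so E = vB.
E = 3.48×10⁵ × 0.824 = 2.87×10⁵ V/m.

E = 2.87×10⁵ V/m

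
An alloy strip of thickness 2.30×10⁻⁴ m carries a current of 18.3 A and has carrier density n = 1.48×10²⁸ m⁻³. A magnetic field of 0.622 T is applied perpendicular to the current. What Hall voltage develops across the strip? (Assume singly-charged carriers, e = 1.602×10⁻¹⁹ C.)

V_H ≈ 2.09×10⁻⁵ V

V_H = IB/(n e t).
V_H = (18.3)(0.622)/((1.48×10²⁸)(1.602×10⁻¹⁹)(2.30×10⁻⁴)) ≈ 2.09×10⁻⁵ V.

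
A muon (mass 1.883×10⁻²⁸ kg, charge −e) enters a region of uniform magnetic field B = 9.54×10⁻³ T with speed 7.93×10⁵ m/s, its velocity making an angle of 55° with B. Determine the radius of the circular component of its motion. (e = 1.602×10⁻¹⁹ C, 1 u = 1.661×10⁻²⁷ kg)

v⊥ = v sinθ = 7.93×10⁵·sin55° ≈ 6.496×10⁵ m/s.
r = m v⊥/(|q|B) = (1.883×10⁻²⁸)(6.496×10⁵)/((1.602×10⁻¹⁹)(9.54×10⁻³)) ≈ 0.0800 m.

r ≈ 0.0800 m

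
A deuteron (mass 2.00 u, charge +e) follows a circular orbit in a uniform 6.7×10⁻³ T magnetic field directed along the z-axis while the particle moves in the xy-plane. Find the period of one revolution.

The cyclotron period depends only on m, q, B: T = 2πm/(|q|B).
T = 2π(3.322×10⁻²⁷)/((1.602×10⁻¹⁹)(6.7×10⁻³)) ≈ 1.9×10⁻⁵ s.

T ≈ 1.9×10⁻⁵ s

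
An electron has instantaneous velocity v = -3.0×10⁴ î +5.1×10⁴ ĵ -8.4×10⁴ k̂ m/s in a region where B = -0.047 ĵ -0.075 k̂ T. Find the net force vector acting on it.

F ≈ (1.25×10⁻¹⁵, 3.60×10⁻¹⁶, -2.26×10⁻¹⁶) N

v×B = (-7770, -2250, 1410) N/C.
F = q v×B = (−1.602×10⁻¹⁹ C)·(-7770, -2250, 1410) = (1.25×10⁻¹⁵, 3.60×10⁻¹⁶, -2.26×10⁻¹⁶) N.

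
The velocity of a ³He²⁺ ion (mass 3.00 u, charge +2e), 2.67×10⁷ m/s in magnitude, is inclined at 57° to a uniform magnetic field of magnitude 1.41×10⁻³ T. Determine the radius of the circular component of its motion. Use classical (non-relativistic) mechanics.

v⊥ = v sinθ = 2.67×10⁷·sin57° ≈ 2.239×10⁷ m/s.
r = m v⊥/(|q|B) = (4.983×10⁻²⁷)(2.239×10⁷)/((3.204×10⁻¹⁹)(1.41×10⁻³)) ≈ 247 m.

r ≈ 247 m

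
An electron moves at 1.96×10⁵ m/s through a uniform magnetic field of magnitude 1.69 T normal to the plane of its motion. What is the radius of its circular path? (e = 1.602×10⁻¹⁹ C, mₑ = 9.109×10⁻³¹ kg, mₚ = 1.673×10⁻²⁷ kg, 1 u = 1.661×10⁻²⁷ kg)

r ≈ 6.59×10⁻⁷ m

The magnetic force provides the centripetal force: |q|vB = mv²/r.
r = mv/(|q|B) = (9.109×10⁻³¹)(1.96×10⁵)/((1.602×10⁻¹⁹)(1.69)) ≈ 6.59×10⁻⁷ m.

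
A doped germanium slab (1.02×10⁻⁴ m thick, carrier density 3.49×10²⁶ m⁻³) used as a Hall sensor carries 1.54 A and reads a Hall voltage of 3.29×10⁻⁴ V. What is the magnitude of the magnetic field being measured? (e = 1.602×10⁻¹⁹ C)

B ≈ 1.22 T

From V_H = IB/(n e t), B = V_H n e t / I.
B = (3.29×10⁻⁴)(3.49×10²⁶)(1.602×10⁻¹⁹)(1.02×10⁻⁴)/1.54 ≈ 1.22 T.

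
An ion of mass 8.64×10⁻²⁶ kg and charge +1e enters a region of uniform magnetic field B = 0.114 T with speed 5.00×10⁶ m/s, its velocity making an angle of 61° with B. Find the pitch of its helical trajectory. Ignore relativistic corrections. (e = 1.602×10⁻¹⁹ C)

v∥ = v cosθ = 5.00×10⁶·cos61° ≈ 2.424×10⁶ m/s.
T = 2πm/(|q|B) = 2π(8.64×10⁻²⁶)/((1.602×10⁻¹⁹)(0.114)) ≈ 2.973×10⁻⁵ s.
pitch = v∥ T = (2.424×10⁶)(2.973×10⁻⁵) ≈ 72.1 m.

p ≈ 72.1 m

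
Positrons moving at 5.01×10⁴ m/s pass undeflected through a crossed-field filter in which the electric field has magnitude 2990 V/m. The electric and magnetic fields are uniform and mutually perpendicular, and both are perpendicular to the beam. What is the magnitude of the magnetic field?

B = 0.0597 T

Balance of forces in the selector: qE = qvB ⇒ B = E/v.
B = 2990/5.01×10⁴ = 0.0597 T.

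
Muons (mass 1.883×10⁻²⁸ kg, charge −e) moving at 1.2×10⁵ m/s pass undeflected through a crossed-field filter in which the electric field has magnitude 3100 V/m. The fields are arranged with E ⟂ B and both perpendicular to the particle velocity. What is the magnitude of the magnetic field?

Balance of forces in the selector: qE = qvB ⇒ B = E/v.
B = 3100/1.2×10⁵ = 0.026 T.

B = 0.026 T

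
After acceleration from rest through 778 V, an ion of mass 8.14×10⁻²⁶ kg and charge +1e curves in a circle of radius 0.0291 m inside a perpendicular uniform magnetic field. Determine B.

B ≈ 0.966 T

v = √(2|q|V/m) = √(2·1.602×10⁻¹⁹·778/8.14×10⁻²⁶) ≈ 5.534×10⁴ m/s.
B = mv/(|q|r) = (8.14×10⁻²⁶)(5.534×10⁴)/((1.602×10⁻¹⁹)(0.0291)) ≈ 0.966 T.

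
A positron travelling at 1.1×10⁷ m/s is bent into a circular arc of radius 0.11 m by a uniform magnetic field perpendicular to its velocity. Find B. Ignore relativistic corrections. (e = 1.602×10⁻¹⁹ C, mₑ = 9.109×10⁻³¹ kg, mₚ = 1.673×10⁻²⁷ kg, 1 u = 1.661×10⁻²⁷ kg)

B ≈ 5.7×10⁻⁴ T

From |q|vB = mv²/r, B = mv/(|q|r).
B = (9.109×10⁻³¹)(1.1×10⁷)/((1.602×10⁻¹⁹)(0.11)) ≈ 5.7×10⁻⁴ T.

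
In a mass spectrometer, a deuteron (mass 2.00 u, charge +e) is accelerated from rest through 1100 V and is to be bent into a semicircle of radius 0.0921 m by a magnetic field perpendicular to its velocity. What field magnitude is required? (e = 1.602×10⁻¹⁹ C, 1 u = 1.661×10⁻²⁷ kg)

B ≈ 0.0733 T

v = √(2|q|V/m) = √(2·1.602×10⁻¹⁹·1100/3.322×10⁻²⁷) ≈ 3.257×10⁵ m/s.
B = mv/(|q|r) = (3.322×10⁻²⁷)(3.257×10⁵)/((1.602×10⁻¹⁹)(0.0921)) ≈ 0.0733 T.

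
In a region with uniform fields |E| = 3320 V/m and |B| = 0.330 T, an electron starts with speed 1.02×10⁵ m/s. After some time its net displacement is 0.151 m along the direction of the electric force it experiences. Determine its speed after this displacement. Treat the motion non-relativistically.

B does no work; ΔKE = |q|E d.
½mv_f² = ½mv₀² + |q|Ed = ½(9.109×10⁻³¹)(1.02×10⁵)² + (1.602×10⁻¹⁹)(3320)(0.151) ≈ 4.739×10⁻²¹ J + 8.031×10⁻¹⁷ J ≈ 8.032×10⁻¹⁷ J.
v_f = √(2·8.032×10⁻¹⁷/9.109×10⁻³¹) ≈ 1.33×10⁷ m/s.

v_f ≈ 1.33×10⁷ m/s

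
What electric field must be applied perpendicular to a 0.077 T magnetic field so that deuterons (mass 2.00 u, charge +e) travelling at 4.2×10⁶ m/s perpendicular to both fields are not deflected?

E = 3.2×10⁵ V/m

For straight-line motion qE = qvB, so E = vB.
E = 4.2×10⁶ × 0.077 = 3.2×10⁵ V/m.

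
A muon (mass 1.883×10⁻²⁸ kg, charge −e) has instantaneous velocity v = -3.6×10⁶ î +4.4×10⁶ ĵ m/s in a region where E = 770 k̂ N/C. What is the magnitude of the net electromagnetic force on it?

Only an electric field acts, so F = qE = (−1.602×10⁻¹⁹ C)·(0, 0, 770) = (0, 0, -1.23×10⁻¹⁶) N.
|F| = 1.23×10⁻¹⁶ N.

|F| ≈ 1.23×10⁻¹⁶ N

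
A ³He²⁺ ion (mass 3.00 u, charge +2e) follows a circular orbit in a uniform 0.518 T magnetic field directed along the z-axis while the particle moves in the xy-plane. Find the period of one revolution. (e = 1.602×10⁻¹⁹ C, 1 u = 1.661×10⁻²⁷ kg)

The cyclotron period depends only on m, q, B: T = 2πm/(|q|B).
T = 2π(4.983×10⁻²⁷)/((3.204×10⁻¹⁹)(0.518)) ≈ 1.89×10⁻⁷ s.

T ≈ 1.89×10⁻⁷ s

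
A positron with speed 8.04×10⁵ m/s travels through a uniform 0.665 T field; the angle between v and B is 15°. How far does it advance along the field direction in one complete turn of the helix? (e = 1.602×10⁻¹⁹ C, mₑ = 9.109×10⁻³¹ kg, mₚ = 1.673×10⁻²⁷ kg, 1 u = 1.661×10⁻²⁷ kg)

v∥ = v cosθ = 8.04×10⁵·cos15° ≈ 7.766×10⁵ m/s.
T = 2πm/(|q|B) = 2π(9.109×10⁻³¹)/((1.602×10⁻¹⁹)(0.665)) ≈ 5.372×10⁻¹¹ s.
pitch = v∥ T = (7.766×10⁵)(5.372×10⁻¹¹) ≈ 4.17×10⁻⁵ m.

p ≈ 4.17×10⁻⁵ m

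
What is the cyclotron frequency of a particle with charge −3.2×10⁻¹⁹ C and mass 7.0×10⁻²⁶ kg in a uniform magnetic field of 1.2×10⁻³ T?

f = |q|B/(2πm).
f = (3.2×10⁻¹⁹)(1.2×10⁻³)/(2π·7.0×10⁻²⁶) ≈ 870 Hz.

f ≈ 870 Hz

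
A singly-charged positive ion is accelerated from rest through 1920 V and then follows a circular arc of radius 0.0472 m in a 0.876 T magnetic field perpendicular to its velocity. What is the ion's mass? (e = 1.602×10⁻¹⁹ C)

Combine |q|V = ½mv² and r = mv/(|q|B): eliminate v to get m = qB²r²/(2V).
m = (1.602×10⁻¹⁹)(0.876)²(0.0472)²/(2·1920) ≈ 7.13×10⁻²⁶ kg.

m ≈ 7.13×10⁻²⁶ kg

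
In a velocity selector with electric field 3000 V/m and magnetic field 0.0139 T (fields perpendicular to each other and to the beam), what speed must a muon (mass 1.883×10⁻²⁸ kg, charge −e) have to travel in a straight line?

Zero net Lorentz force requires |qE| = |q v×B|, i.e. E = vB.
v = E/B = 3000/0.0139 = 2.16×10⁵ m/s.

v = 2.16×10⁵ m/s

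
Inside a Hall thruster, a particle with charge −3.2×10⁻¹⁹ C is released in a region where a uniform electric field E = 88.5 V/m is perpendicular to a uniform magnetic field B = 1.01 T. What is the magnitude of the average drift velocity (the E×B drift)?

v_d ≈ 87.6 m/s

The steady drift has the magnetic force balancing the electric force, so v_d = E/B.
v_d = 88.5/1.01 = 87.6 m/s.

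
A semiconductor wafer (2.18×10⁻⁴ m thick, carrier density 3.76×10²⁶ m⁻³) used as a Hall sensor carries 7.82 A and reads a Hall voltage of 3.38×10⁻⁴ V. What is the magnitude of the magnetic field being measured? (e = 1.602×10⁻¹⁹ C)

From V_H = IB/(n e t), B = V_H n e t / I.
B = (3.38×10⁻⁴)(3.76×10²⁶)(1.602×10⁻¹⁹)(2.18×10⁻⁴)/7.82 ≈ 0.568 T.

B ≈ 0.568 T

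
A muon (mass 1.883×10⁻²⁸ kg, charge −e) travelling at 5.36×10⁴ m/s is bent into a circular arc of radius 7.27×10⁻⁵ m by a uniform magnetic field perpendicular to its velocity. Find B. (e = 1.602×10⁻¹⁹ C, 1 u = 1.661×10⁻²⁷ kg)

From |q|vB = mv²/r, B = mv/(|q|r).
B = (1.883×10⁻²⁸)(5.36×10⁴)/((1.602×10⁻¹⁹)(7.27×10⁻⁵)) ≈ 0.867 T.

B ≈ 0.867 T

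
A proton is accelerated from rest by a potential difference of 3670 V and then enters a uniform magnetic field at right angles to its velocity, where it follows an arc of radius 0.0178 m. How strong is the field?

v = √(2|q|V/m) = √(2·1.602×10⁻¹⁹·3670/1.673×10⁻²⁷) ≈ 8.384×10⁵ m/s.
B = mv/(|q|r) = (1.673×10⁻²⁷)(8.384×10⁵)/((1.602×10⁻¹⁹)(0.0178)) ≈ 0.492 T.

B ≈ 0.492 T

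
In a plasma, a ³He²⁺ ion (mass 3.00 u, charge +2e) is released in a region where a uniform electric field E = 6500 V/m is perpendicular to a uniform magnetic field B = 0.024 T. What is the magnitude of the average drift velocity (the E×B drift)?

v_d ≈ 2.7×10⁵ m/s

In crossed fields the guiding centre drifts at v_d = |E×B|/B² = E/B, independent of charge and mass.
v_d = 6500/0.024 = 2.7×10⁵ m/s.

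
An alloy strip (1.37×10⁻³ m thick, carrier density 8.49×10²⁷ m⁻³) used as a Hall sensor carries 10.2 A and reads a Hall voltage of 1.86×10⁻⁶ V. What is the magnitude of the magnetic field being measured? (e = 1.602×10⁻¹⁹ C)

B ≈ 0.340 T

From V_H = IB/(n e t), B = V_H n e t / I.
B = (1.86×10⁻⁶)(8.49×10²⁷)(1.602×10⁻¹⁹)(1.37×10⁻³)/10.2 ≈ 0.340 T.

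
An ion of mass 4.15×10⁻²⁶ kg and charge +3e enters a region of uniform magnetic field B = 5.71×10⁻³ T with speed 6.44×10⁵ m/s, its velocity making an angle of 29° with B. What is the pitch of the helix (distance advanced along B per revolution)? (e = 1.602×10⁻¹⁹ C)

p ≈ 53.5 m

v∥ = v cosθ = 6.44×10⁵·cos29° ≈ 5.633×10⁵ m/s.
T = 2πm/(|q|B) = 2π(4.15×10⁻²⁶)/((4.806×10⁻¹⁹)(5.71×10⁻³)) ≈ 9.502×10⁻⁵ s.
pitch = v∥ T = (5.633×10⁵)(9.502×10⁻⁵) ≈ 53.5 m.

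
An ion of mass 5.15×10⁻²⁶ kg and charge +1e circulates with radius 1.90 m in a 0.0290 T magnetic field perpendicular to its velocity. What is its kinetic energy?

KE ≈ 4720 eV

v = |q|Br/m, then KE = ½mv² = (qBr)²/(2m).
v = (1.602×10⁻¹⁹)(0.0290)(1.90)/5.15×10⁻²⁶ ≈ 1.714×10⁵ m/s.
KE = ½(5.15×10⁻²⁶)(1.714×10⁵)² ≈ 7.56×10⁻¹⁶ J = 4720 eV.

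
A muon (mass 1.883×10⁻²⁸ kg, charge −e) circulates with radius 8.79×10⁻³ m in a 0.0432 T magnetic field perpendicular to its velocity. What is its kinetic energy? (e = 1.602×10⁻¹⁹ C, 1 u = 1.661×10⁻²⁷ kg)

v = |q|Br/m, then KE = ½mv² = (qBr)²/(2m).
v = (1.602×10⁻¹⁹)(0.0432)(8.79×10⁻³)/1.883×10⁻²⁸ ≈ 3.231×10⁵ m/s.
KE = ½(1.883×10⁻²⁸)(3.231×10⁵)² ≈ 9.83×10⁻¹⁸ J.

KE ≈ 9.83×10⁻¹⁸ J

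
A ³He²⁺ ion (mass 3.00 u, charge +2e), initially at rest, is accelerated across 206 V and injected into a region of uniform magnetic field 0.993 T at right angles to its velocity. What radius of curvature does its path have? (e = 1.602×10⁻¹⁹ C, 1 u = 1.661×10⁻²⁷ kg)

r ≈ 2.55×10⁻³ m

Acceleration: |q|V = ½mv² ⇒ v = √(2|q|V/m) = √(2·3.204×10⁻¹⁹·206/4.983×10⁻²⁷) ≈ 1.628×10⁵ m/s.
In the field: r = mv/(|q|B) = (4.983×10⁻²⁷)(1.628×10⁵)/((3.204×10⁻¹⁹)(0.993)) ≈ 2.55×10⁻³ m.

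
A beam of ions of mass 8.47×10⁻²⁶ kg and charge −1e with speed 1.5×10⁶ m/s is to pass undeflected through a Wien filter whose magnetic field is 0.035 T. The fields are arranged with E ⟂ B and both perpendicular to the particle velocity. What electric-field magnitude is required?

E = 5.3×10⁴ V/m

For straight-line motion qE = qvB, so E = vB.
E = 1.5×10⁶ × 0.035 = 5.3×10⁴ V/m.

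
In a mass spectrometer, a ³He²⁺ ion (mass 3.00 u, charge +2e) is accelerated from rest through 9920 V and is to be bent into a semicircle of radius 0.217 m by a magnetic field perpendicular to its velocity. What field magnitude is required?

B ≈ 0.0809 T

v = √(2|q|V/m) = √(2·3.204×10⁻¹⁹·9920/4.983×10⁻²⁷) ≈ 1.129×10⁶ m/s.
B = mv/(|q|r) = (4.983×10⁻²⁷)(1.129×10⁶)/((3.204×10⁻¹⁹)(0.217)) ≈ 0.0809 T.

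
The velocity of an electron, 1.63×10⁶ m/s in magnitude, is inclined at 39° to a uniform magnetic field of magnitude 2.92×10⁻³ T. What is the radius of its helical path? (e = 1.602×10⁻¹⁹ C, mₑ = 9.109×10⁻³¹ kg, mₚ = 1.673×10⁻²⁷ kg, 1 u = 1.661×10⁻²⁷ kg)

v⊥ = v sinθ = 1.63×10⁶·sin39° ≈ 1.026×10⁶ m/s.
r = m v⊥/(|q|B) = (9.109×10⁻³¹)(1.026×10⁶)/((1.602×10⁻¹⁹)(2.92×10⁻³)) ≈ 2.00×10⁻³ m.

r ≈ 2.00×10⁻³ m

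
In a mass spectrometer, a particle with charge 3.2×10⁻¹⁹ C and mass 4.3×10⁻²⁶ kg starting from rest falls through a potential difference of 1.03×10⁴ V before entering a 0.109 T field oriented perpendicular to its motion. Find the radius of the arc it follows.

r ≈ 0.483 m

Acceleration: |q|V = ½mv² ⇒ v = √(2|q|V/m) = √(2·3.2×10⁻¹⁹·1.03×10⁴/4.3×10⁻²⁶) ≈ 3.915×10⁵ m/s.
In the field: r = mv/(|q|B) = (4.3×10⁻²⁶)(3.915×10⁵)/((3.2×10⁻¹⁹)(0.109)) ≈ 0.483 m.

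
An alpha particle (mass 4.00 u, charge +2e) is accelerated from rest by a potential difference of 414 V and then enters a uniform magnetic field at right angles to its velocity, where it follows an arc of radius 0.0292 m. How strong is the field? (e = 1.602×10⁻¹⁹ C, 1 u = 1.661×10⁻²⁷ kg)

v = √(2|q|V/m) = √(2·3.204×10⁻¹⁹·414/6.644×10⁻²⁷) ≈ 1.998×10⁵ m/s.
B = mv/(|q|r) = (6.644×10⁻²⁷)(1.998×10⁵)/((3.204×10⁻¹⁹)(0.0292)) ≈ 0.142 T.

B ≈ 0.142 T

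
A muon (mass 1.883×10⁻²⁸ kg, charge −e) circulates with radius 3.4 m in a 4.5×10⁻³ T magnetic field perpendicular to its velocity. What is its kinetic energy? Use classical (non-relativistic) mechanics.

v = |q|Br/m, then KE = ½mv² = (qBr)²/(2m).
v = (1.602×10⁻¹⁹)(4.5×10⁻³)(3.4)/1.883×10⁻²⁸ ≈ 1.302×10⁷ m/s.
KE = ½(1.883×10⁻²⁸)(1.302×10⁷)² ≈ 1.6×10⁻¹⁴ J = 1.0×10⁵ eV.

KE ≈ 1.0×10⁵ eV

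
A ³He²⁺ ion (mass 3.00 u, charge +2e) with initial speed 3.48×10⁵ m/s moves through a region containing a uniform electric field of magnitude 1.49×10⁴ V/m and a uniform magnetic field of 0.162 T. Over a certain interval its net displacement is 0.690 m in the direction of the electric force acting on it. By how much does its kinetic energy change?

ΔKE ≈ 3.29×10⁻¹⁵ J

The magnetic force is always ⟂ v and does no work; only the electric force changes KE.
ΔKE = F_E · d = |q|E d = (3.204×10⁻¹⁹)(1.49×10⁴)(0.690) ≈ 3.29×10⁻¹⁵ J.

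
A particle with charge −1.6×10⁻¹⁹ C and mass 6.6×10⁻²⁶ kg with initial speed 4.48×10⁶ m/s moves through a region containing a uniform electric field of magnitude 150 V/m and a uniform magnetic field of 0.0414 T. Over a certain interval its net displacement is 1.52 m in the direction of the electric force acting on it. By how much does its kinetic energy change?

The magnetic force is always ⟂ v and does no work; only the electric force changes KE.
ΔKE = F_E · d = |q|E d = (1.6×10⁻¹⁹)(150)(1.52) ≈ 3.65×10⁻¹⁷ J.

ΔKE ≈ 3.65×10⁻¹⁷ J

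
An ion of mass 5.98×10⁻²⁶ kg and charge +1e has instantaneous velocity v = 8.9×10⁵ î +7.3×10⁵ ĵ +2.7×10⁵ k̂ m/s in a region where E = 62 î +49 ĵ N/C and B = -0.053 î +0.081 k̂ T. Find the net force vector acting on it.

F ≈ (9.48×10⁻¹⁵, -1.38×10⁻¹⁴, 6.20×10⁻¹⁵) N

v×B = (5.91×10⁴, -8.64×10⁴, 3.87×10⁴) N/C.
E + v×B = (5.92×10⁴, -8.64×10⁴, 3.87×10⁴) N/C.
F = q(E + v×B) = (1.602×10⁻¹⁹ C)·(5.92×10⁴, -8.64×10⁴, 3.87×10⁴) = (9.48×10⁻¹⁵, -1.38×10⁻¹⁴, 6.20×10⁻¹⁵) N.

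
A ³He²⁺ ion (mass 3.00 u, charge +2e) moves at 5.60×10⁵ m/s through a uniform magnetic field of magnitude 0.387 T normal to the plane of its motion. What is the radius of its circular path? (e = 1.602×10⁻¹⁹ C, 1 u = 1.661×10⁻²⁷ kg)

r ≈ 0.0225 m

The magnetic force provides the centripetal force: |q|vB = mv²/r.
r = mv/(|q|B) = (4.983×10⁻²⁷)(5.60×10⁵)/((3.204×10⁻¹⁹)(0.387)) ≈ 0.0225 m.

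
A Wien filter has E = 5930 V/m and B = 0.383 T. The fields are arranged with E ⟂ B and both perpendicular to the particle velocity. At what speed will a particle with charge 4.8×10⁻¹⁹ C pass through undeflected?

v = 1.55×10⁴ m/s

Zero net Lorentz force requires |qE| = |q v×B|, i.e. E = vB.
v = E/B = 5930/0.383 = 1.55×10⁴ m/s.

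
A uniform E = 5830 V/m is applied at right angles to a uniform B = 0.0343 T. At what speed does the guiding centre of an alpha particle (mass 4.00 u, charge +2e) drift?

The steady drift has the magnetic force balancing the electric force, so v_d = E/B.
v_d = 5830/0.0343 = 1.70×10⁵ m/s.

v_d ≈ 1.70×10⁵ m/s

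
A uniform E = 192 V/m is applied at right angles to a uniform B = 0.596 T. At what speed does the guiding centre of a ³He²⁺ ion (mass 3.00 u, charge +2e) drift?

In crossed fields the guiding centre drifts at v_d = |E×B|/B² = E/B, independent of charge and mass.
v_d = 192/0.596 = 322 m/s.

v_d ≈ 322 m/s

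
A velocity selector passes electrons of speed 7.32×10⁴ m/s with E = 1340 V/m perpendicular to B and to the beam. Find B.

B = 0.0183 T

Balance of forces in the selector: qE = qvB ⇒ B = E/v.
B = 1340/7.32×10⁴ = 0.0183 T.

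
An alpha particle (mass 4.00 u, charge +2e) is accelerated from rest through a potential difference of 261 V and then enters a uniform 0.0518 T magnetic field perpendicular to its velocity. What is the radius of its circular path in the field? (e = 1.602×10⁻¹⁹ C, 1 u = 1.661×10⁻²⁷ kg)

Acceleration: |q|V = ½mv² ⇒ v = √(2|q|V/m) = √(2·3.204×10⁻¹⁹·261/6.644×10⁻²⁷) ≈ 1.587×10⁵ m/s.
In the field: r = mv/(|q|B) = (6.644×10⁻²⁷)(1.587×10⁵)/((3.204×10⁻¹⁹)(0.0518)) ≈ 0.0635 m.

r ≈ 0.0635 m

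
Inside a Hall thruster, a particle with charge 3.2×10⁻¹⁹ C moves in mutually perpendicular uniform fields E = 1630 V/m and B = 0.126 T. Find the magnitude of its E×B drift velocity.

v_d ≈ 1.29×10⁴ m/s

The steady drift has the magnetic force balancing the electric force, so v_d = E/B.
v_d = 1630/0.126 = 1.29×10⁴ m/s.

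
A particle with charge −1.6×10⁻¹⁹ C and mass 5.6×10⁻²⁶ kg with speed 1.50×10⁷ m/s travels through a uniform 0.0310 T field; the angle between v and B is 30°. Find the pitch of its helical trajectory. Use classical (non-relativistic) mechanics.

v∥ = v cosθ = 1.50×10⁷·cos30° ≈ 1.299×10⁷ m/s.
T = 2πm/(|q|B) = 2π(5.6×10⁻²⁶)/((1.6×10⁻¹⁹)(0.0310)) ≈ 7.094×10⁻⁵ s.
pitch = v∥ T = (1.299×10⁷)(7.094×10⁻⁵) ≈ 922 m.

p ≈ 922 m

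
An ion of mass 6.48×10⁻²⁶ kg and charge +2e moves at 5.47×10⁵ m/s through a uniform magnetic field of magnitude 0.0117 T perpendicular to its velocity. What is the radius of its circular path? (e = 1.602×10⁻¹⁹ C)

The magnetic force provides the centripetal force: |q|vB = mv²/r.
r = mv/(|q|B) = (6.48×10⁻²⁶)(5.47×10⁵)/((3.204×10⁻¹⁹)(0.0117)) ≈ 9.46 m.

r ≈ 9.46 m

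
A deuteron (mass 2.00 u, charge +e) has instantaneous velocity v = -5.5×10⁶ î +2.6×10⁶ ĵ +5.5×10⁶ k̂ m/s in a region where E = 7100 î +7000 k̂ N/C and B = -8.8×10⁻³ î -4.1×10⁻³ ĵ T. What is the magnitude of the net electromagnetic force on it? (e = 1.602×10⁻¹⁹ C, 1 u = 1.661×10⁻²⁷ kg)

|F| ≈ 1.24×10⁻¹⁴ N

v×B = (2.26×10⁴, -4.84×10⁴, 4.54×10⁴) N/C.
E + v×B = (2.97×10⁴, -4.84×10⁴, 5.24×10⁴) N/C.
F = q(E + v×B) = (1.602×10⁻¹⁹ C)·(2.97×10⁴, -4.84×10⁴, 5.24×10⁴) = (4.75×10⁻¹⁵, -7.75×10⁻¹⁵, 8.40×10⁻¹⁵) N.
|F| = 1.24×10⁻¹⁴ N.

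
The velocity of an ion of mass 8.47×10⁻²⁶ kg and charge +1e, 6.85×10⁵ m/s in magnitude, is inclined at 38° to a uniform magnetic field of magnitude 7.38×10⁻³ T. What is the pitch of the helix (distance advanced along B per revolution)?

p ≈ 243 m

v∥ = v cosθ = 6.85×10⁵·cos38° ≈ 5.398×10⁵ m/s.
T = 2πm/(|q|B) = 2π(8.47×10⁻²⁶)/((1.602×10⁻¹⁹)(7.38×10⁻³)) ≈ 4.501×10⁻⁴ s.
pitch = v∥ T = (5.398×10⁵)(4.501×10⁻⁴) ≈ 243 m.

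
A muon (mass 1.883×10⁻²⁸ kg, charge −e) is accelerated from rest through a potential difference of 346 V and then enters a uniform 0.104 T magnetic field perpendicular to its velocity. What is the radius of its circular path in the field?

r ≈ 8.67×10⁻³ m

Acceleration: |q|V = ½mv² ⇒ v = √(2|q|V/m) = √(2·1.602×10⁻¹⁹·346/1.883×10⁻²⁸) ≈ 7.673×10⁵ m/s.
In the field: r = mv/(|q|B) = (1.883×10⁻²⁸)(7.673×10⁵)/((1.602×10⁻¹⁹)(0.104)) ≈ 8.67×10⁻³ m.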